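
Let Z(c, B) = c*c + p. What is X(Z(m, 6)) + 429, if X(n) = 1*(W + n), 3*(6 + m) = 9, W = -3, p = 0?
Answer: 435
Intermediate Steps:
m = -3 (m = -6 + (1/3)*9 = -6 + 3 = -3)
Z(c, B) = c**2 (Z(c, B) = c*c + 0 = c**2 + 0 = c**2)
X(n) = -3 + n (X(n) = 1*(-3 + n) = -3 + n)
X(Z(m, 6)) + 429 = (-3 + (-3)**2) + 429 = (-3 + 9) + 429 = 6 + 429 = 435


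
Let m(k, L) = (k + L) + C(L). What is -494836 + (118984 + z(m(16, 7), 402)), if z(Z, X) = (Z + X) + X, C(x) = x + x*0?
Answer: -375018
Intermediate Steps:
C(x) = x (C(x) = x + 0 = x)
m(k, L) = k + 2*L (m(k, L) = (k + L) + L = (L + k) + L = k + 2*L)
z(Z, X) = Z + 2*X (z(Z, X) = (X + Z) + X = Z + 2*X)
-494836 + (118984 + z(m(16, 7), 402)) = -494836 + (118984 + ((16 + 2*7) + 2*402)) = -494836 + (118984 + ((16 + 14) + 804)) = -494836 + (118984 + (30 + 804)) = -494836 + (118984 + 834) = -494836 + 119818 = -375018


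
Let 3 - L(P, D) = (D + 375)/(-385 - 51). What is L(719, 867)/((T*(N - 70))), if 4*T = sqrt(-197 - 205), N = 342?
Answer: -25*I*sqrt(402)/116848 ≈ -0.0042897*I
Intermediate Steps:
T = I*sqrt(402)/4 (T = sqrt(-197 - 205)/4 = sqrt(-402)/4 = (I*sqrt(402))/4 = I*sqrt(402)/4 ≈ 5.0125*I)
L(P, D) = 1683/436 + D/436 (L(P, D) = 3 - (D + 375)/(-385 - 51) = 3 - (375 + D)/(-436) = 3 - (375 + D)*(-1)/436 = 3 - (-375/436 - D/436) = 3 + (375/436 + D/436) = 1683/436 + D/436)
L(719, 867)/((T*(N - 70))) = (1683/436 + (1/436)*867)/(((I*sqrt(402)/4)*(342 - 70))) = (1683/436 + 867/436)/(((I*sqrt(402)/4)*272)) = 1275/(218*((68*I*sqrt(402)))) = 1275*(-I*sqrt(402)/27336)/218 = -25*I*sqrt(402)/116848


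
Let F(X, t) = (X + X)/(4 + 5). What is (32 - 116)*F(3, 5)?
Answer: -56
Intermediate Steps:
F(X, t) = 2*X/9 (F(X, t) = (2*X)/9 = (2*X)*(⅑) = 2*X/9)
(32 - 116)*F(3, 5) = (32 - 116)*((2/9)*3) = -84*⅔ = -56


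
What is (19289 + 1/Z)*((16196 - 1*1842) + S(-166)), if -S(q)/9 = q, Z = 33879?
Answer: 10356541723136/33879 ≈ 3.0569e+8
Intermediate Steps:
S(q) = -9*q
(19289 + 1/Z)*((16196 - 1*1842) + S(-166)) = (19289 + 1/33879)*((16196 - 1*1842) - 9*(-166)) = (19289 + 1/33879)*((16196 - 1842) + 1494) = 653492032*(14354 + 1494)/33879 = (653492032/33879)*15848 = 10356541723136/33879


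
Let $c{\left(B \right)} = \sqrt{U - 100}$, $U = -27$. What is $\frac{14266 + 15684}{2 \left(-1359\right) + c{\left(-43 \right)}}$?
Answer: $- \frac{81404100}{7387651} - \frac{29950 i \sqrt{127}}{7387651} \approx -11.019 - 0.045687 i$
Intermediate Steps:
$c{\left(B \right)} = i \sqrt{127}$ ($c{\left(B \right)} = \sqrt{-27 - 100} = \sqrt{-127} = i \sqrt{127}$)
$\frac{14266 + 15684}{2 \left(-1359\right) + c{\left(-43 \right)}} = \frac{14266 + 15684}{2 \left(-1359\right) + i \sqrt{127}} = \frac{29950}{-2718 + i \sqrt{127}}$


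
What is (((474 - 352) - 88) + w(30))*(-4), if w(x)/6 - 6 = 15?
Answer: -640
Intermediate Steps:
w(x) = 126 (w(x) = 36 + 6*15 = 36 + 90 = 126)
(((474 - 352) - 88) + w(30))*(-4) = (((474 - 352) - 88) + 126)*(-4) = ((122 - 88) + 126)*(-4) = (34 + 126)*(-4) = 160*(-4) = -640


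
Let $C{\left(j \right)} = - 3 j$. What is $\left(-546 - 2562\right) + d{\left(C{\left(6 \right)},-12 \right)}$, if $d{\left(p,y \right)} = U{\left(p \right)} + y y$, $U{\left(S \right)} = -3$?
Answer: $-2967$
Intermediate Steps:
$d{\left(p,y \right)} = -3 + y^{2}$ ($d{\left(p,y \right)} = -3 + y y = -3 + y^{2}$)
$\left(-546 - 2562\right) + d{\left(C{\left(6 \right)},-12 \right)} = \left(-546 - 2562\right) - \left(3 - \left(-12\right)^{2}\right) = -3108 + \left(-3 + 144\right) = -3108 + 141 = -2967$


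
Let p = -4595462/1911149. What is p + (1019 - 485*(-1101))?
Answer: 1022467764134/1911149 ≈ 5.3500e+5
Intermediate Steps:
p = -4595462/1911149 (p = -4595462*1/1911149 = -4595462/1911149 ≈ -2.4046)
p + (1019 - 485*(-1101)) = -4595462/1911149 + (1019 - 485*(-1101)) = -4595462/1911149 + (1019 + 533985) = -4595462/1911149 + 535004 = 1022467764134/1911149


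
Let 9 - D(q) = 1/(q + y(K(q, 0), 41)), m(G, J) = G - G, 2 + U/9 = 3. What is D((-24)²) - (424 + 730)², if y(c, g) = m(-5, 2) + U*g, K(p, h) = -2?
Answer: -1258463116/945 ≈ -1.3317e+6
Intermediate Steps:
U = 9 (U = -18 + 9*3 = -18 + 27 = 9)
m(G, J) = 0
y(c, g) = 9*g (y(c, g) = 0 + 9*g = 9*g)
D(q) = 9 - 1/(369 + q) (D(q) = 9 - 1/(q + 9*41) = 9 - 1/(q + 369) = 9 - 1/(369 + q))
D((-24)²) - (424 + 730)² = (3320 + 9*(-24)²)/(369 + (-24)²) - (424 + 730)² = (3320 + 9*576)/(369 + 576) - 1*1154² = (3320 + 5184)/945 - 1*1331716 = (1/945)*8504 - 1331716 = 8504/945 - 1331716 = -1258463116/945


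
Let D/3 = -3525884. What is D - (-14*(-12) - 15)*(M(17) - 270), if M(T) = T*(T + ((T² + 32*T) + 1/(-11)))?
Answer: -140216511/11 ≈ -1.2747e+7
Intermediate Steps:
D = -10577652 (D = 3*(-3525884) = -10577652)
M(T) = T*(-1/11 + T² + 33*T) (M(T) = T*(T + ((T² + 32*T) - 1/11)) = T*(T + (-1/11 + T² + 32*T)) = T*(-1/11 + T² + 33*T))
D - (-14*(-12) - 15)*(M(17) - 270) = -10577652 - (-14*(-12) - 15)*(17*(-1/11 + 17² + 33*17) - 270) = -10577652 - (168 - 15)*(17*(-1/11 + 289 + 561) - 270) = -10577652 - 153*(17*(9349/11) - 270) = -10577652 - 153*(158933/11 - 270) = -10577652 - 153*155963/11 = -10577652 - 1*23862339/11 = -10577652 - 23862339/11 = -140216511/11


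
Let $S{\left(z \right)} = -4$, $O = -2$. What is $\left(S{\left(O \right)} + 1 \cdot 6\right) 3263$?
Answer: $6526$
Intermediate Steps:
$\left(S{\left(O \right)} + 1 \cdot 6\right) 3263 = \left(-4 + 1 \cdot 6\right) 3263 = \left(-4 + 6\right) 3263 = 2 \cdot 3263 = 6526$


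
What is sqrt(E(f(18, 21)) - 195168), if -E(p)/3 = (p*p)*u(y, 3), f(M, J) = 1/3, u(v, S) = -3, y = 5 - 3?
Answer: 7*I*sqrt(3983) ≈ 441.78*I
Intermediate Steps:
y = 2
f(M, J) = 1/3
E(p) = 9*p**2 (E(p) = -3*p*p*(-3) = -3*p**2*(-3) = -(-9)*p**2 = 9*p**2)
sqrt(E(f(18, 21)) - 195168) = sqrt(9*(1/3)**2 - 195168) = sqrt(9*(1/9) - 195168) = sqrt(1 - 195168) = sqrt(-195167) = 7*I*sqrt(3983)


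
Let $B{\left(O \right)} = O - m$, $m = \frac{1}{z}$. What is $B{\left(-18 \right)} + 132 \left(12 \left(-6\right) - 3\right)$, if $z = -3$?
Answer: $- \frac{29753}{3} \approx -9917.7$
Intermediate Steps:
$m = - \frac{1}{3}$ ($m = \frac{1}{-3} = - \frac{1}{3} \approx -0.33333$)
$B{\left(O \right)} = \frac{1}{3} + O$ ($B{\left(O \right)} = O - - \frac{1}{3} = O + \frac{1}{3} = \frac{1}{3} + O$)
$B{\left(-18 \right)} + 132 \left(12 \left(-6\right) - 3\right) = \left(\frac{1}{3} - 18\right) + 132 \left(12 \left(-6\right) - 3\right) = - \frac{53}{3} + 132 \left(-72 - 3\right) = - \frac{53}{3} + 132 \left(-75\right) = - \frac{53}{3} - 9900 = - \frac{29753}{3}$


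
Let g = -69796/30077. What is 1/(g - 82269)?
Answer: -30077/2474474509 ≈ -1.2155e-5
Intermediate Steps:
g = -69796/30077 (g = -69796*1/30077 = -69796/30077 ≈ -2.3206)
1/(g - 82269) = 1/(-69796/30077 - 82269) = 1/(-2474474509/30077) = -30077/2474474509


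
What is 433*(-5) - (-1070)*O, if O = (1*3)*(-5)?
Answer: -18215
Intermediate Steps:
O = -15 (O = 3*(-5) = -15)
433*(-5) - (-1070)*O = 433*(-5) - (-1070)*(-15) = -2165 - 1*16050 = -2165 - 16050 = -18215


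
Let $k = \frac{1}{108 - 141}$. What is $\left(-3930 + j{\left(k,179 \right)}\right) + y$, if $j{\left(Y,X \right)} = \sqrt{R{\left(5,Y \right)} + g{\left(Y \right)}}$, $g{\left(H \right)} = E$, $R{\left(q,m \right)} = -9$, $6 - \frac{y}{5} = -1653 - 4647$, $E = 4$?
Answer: $27600 + i \sqrt{5} \approx 27600.0 + 2.2361 i$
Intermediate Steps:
$k = - \frac{1}{33}$ ($k = \frac{1}{-33} = - \frac{1}{33} \approx -0.030303$)
$y = 31530$ ($y = 30 - 5 \left(-1653 - 4647\right) = 30 - -31500 = 30 + 31500 = 31530$)
$g{\left(H \right)} = 4$
$j{\left(Y,X \right)} = i \sqrt{5}$ ($j{\left(Y,X \right)} = \sqrt{-9 + 4} = \sqrt{-5} = i \sqrt{5}$)
$\left(-3930 + j{\left(k,179 \right)}\right) + y = \left(-3930 + i \sqrt{5}\right) + 31530 = 27600 + i \sqrt{5}$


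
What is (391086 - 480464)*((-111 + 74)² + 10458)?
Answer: -1057073606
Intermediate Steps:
(391086 - 480464)*((-111 + 74)² + 10458) = -89378*((-37)² + 10458) = -89378*(1369 + 10458) = -89378*11827 = -1057073606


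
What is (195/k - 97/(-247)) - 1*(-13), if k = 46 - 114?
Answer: 176779/16796 ≈ 10.525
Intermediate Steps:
k = -68
(195/k - 97/(-247)) - 1*(-13) = (195/(-68) - 97/(-247)) - 1*(-13) = (195*(-1/68) - 97*(-1/247)) + 13 = (-195/68 + 97/247) + 13 = -41569/16796 + 13 = 176779/16796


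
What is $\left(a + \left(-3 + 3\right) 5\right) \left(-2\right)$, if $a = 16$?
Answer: $-32$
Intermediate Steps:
$\left(a + \left(-3 + 3\right) 5\right) \left(-2\right) = \left(16 + \left(-3 + 3\right) 5\right) \left(-2\right) = \left(16 + 0 \cdot 5\right) \left(-2\right) = \left(16 + 0\right) \left(-2\right) = 16 \left(-2\right) = -32$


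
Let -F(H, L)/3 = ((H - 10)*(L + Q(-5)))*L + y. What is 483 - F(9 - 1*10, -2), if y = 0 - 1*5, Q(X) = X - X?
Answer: 336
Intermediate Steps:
Q(X) = 0
y = -5 (y = 0 - 5 = -5)
F(H, L) = 15 - 3*L²*(-10 + H) (F(H, L) = -3*(((H - 10)*(L + 0))*L - 5) = -3*(((-10 + H)*L)*L - 5) = -3*((L*(-10 + H))*L - 5) = -3*(L²*(-10 + H) - 5) = -3*(-5 + L²*(-10 + H)) = 15 - 3*L²*(-10 + H))
483 - F(9 - 1*10, -2) = 483 - (15 + 30*(-2)² - 3*(9 - 1*10)*(-2)²) = 483 - (15 + 30*4 - 3*(9 - 10)*4) = 483 - (15 + 120 - 3*(-1)*4) = 483 - (15 + 120 + 12) = 483 - 1*147 = 483 - 147 = 336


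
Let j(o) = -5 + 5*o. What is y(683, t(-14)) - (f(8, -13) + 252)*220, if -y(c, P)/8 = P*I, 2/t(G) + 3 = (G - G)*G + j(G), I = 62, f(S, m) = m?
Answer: -2050124/39 ≈ -52567.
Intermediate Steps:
t(G) = 2/(-8 + 5*G) (t(G) = 2/(-3 + ((G - G)*G + (-5 + 5*G))) = 2/(-3 + (0*G + (-5 + 5*G))) = 2/(-3 + (0 + (-5 + 5*G))) = 2/(-3 + (-5 + 5*G)) = 2/(-8 + 5*G))
y(c, P) = -496*P (y(c, P) = -8*P*62 = -496*P)
y(683, t(-14)) - (f(8, -13) + 252)*220 = -992/(-8 + 5*(-14)) - (-13 + 252)*220 = -992/(-8 - 70) - 239*220 = -992/(-78) - 1*52580 = -992*(-1)/78 - 52580 = -496*(-1/39) - 52580 = 496/39 - 52580 = -2050124/39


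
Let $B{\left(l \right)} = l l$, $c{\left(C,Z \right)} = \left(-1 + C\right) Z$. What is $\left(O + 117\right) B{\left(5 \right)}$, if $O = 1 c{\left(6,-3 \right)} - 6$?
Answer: $2400$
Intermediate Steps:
$c{\left(C,Z \right)} = Z \left(-1 + C\right)$
$B{\left(l \right)} = l^{2}$
$O = -21$ ($O = 1 \left(- 3 \left(-1 + 6\right)\right) - 6 = 1 \left(\left(-3\right) 5\right) - 6 = 1 \left(-15\right) - 6 = -15 - 6 = -21$)
$\left(O + 117\right) B{\left(5 \right)} = \left(-21 + 117\right) 5^{2} = 96 \cdot 25 = 2400$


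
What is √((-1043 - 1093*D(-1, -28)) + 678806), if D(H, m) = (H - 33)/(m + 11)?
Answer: √675577 ≈ 821.93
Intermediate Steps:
D(H, m) = (-33 + H)/(11 + m)
√((-1043 - 1093*D(-1, -28)) + 678806) = √((-1043 - 1093*(-33 - 1)/(11 - 28)) + 678806) = √((-1043 - 1093*(-34)/(-17)) + 678806) = √((-1043 - (-1093)*(-34)/17) + 678806) = √((-1043 - 1093*2) + 678806) = √((-1043 - 2186) + 678806) = √(-3229 + 678806) = √675577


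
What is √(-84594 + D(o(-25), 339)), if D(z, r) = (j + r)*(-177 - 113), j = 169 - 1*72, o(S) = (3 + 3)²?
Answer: I*√211034 ≈ 459.38*I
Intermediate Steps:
o(S) = 36 (o(S) = 6² = 36)
j = 97 (j = 169 - 72 = 97)
D(z, r) = -28130 - 290*r (D(z, r) = (97 + r)*(-177 - 113) = (97 + r)*(-290) = -28130 - 290*r)
√(-84594 + D(o(-25), 339)) = √(-84594 + (-28130 - 290*339)) = √(-84594 + (-28130 - 98310)) = √(-84594 - 126440) = √(-211034) = I*√211034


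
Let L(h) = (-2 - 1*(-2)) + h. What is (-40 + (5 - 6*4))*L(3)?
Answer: -177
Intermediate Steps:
L(h) = h (L(h) = (-2 + 2) + h = 0 + h = h)
(-40 + (5 - 6*4))*L(3) = (-40 + (5 - 6*4))*3 = (-40 + (5 - 24))*3 = (-40 - 19)*3 = -59*3 = -177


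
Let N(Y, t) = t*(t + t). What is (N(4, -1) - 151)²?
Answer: 22201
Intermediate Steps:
N(Y, t) = 2*t² (N(Y, t) = t*(2*t) = 2*t²)
(N(4, -1) - 151)² = (2*(-1)² - 151)² = (2*1 - 151)² = (2 - 151)² = (-149)² = 22201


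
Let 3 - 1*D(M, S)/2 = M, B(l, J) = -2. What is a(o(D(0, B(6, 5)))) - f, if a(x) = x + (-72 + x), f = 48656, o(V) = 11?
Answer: -48706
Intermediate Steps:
D(M, S) = 6 - 2*M
a(x) = -72 + 2*x
a(o(D(0, B(6, 5)))) - f = (-72 + 2*11) - 1*48656 = (-72 + 22) - 48656 = -50 - 48656 = -48706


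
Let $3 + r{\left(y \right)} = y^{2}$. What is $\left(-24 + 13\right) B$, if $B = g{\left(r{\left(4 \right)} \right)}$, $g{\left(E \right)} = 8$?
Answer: $-88$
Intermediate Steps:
$r{\left(y \right)} = -3 + y^{2}$
$B = 8$
$\left(-24 + 13\right) B = \left(-24 + 13\right) 8 = \left(-11\right) 8 = -88$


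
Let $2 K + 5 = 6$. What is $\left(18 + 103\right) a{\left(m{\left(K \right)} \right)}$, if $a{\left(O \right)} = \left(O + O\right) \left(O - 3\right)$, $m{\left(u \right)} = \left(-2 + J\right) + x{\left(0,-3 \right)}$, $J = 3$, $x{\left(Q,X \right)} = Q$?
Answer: $-484$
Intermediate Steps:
$K = \frac{1}{2}$ ($K = - \frac{5}{2} + \frac{1}{2} \cdot 6 = - \frac{5}{2} + 3 = \frac{1}{2} \approx 0.5$)
$m{\left(u \right)} = 1$ ($m{\left(u \right)} = \left(-2 + 3\right) + 0 = 1 + 0 = 1$)
$a{\left(O \right)} = 2 O \left(-3 + O\right)$
$\left(18 + 103\right) a{\left(m{\left(K \right)} \right)} = \left(18 + 103\right) 2 \cdot 1 \left(-3 + 1\right) = 121 \cdot 2 \cdot 1 \left(-2\right) = 121 \left(-4\right) = -484$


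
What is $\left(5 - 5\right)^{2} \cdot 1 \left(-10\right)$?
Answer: $0$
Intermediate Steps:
$\left(5 - 5\right)^{2} \cdot 1 \left(-10\right) = 0^{2} \cdot 1 \left(-10\right) = 0 \cdot 1 \left(-10\right) = 0 \left(-10\right) = 0$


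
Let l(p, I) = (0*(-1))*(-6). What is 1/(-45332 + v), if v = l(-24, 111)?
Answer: -1/45332 ≈ -2.2059e-5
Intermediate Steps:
l(p, I) = 0 (l(p, I) = 0*(-6) = 0)
v = 0
1/(-45332 + v) = 1/(-45332 + 0) = 1/(-45332) = -1/45332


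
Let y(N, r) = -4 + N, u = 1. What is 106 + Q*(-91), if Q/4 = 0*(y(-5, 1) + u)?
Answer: 106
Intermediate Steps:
Q = 0 (Q = 4*(0*((-4 - 5) + 1)) = 4*(0*(-9 + 1)) = 4*(0*(-8)) = 4*0 = 0)
106 + Q*(-91) = 106 + 0*(-91) = 106 + 0 = 106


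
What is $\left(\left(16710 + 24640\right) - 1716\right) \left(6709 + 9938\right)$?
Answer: $659787198$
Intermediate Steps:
$\left(\left(16710 + 24640\right) - 1716\right) \left(6709 + 9938\right) = \left(41350 - 1716\right) 16647 = 39634 \cdot 16647 = 659787198$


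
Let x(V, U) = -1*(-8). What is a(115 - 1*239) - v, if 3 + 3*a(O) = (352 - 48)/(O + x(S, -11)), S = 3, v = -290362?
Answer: 25261331/87 ≈ 2.9036e+5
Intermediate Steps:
x(V, U) = 8
a(O) = -1 + 304/(3*(8 + O)) (a(O) = -1 + ((352 - 48)/(O + 8))/3 = -1 + (304/(8 + O))/3 = -1 + 304/(3*(8 + O)))
a(115 - 1*239) - v = (280/3 - (115 - 1*239))/(8 + (115 - 1*239)) - 1*(-290362) = (280/3 - (115 - 239))/(8 + (115 - 239)) + 290362 = (280/3 - 1*(-124))/(8 - 124) + 290362 = (280/3 + 124)/(-116) + 290362 = -1/116*652/3 + 290362 = -163/87 + 290362 = 25261331/87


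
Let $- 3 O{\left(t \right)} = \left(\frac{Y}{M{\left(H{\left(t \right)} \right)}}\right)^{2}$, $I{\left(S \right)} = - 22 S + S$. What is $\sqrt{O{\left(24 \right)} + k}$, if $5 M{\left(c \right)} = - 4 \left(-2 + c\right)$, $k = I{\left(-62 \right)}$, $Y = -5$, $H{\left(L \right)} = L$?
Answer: $\frac{\sqrt{90742317}}{264} \approx 36.083$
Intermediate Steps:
$I{\left(S \right)} = - 21 S$
$k = 1302$ ($k = \left(-21\right) \left(-62\right) = 1302$)
$M{\left(c \right)} = \frac{8}{5} - \frac{4 c}{5}$ ($M{\left(c \right)} = \frac{\left(-4\right) \left(-2 + c\right)}{5} = \frac{8 - 4 c}{5} = \frac{8}{5} - \frac{4 c}{5}$)
$O{\left(t \right)} = - \frac{25}{3 \left(\frac{8}{5} - \frac{4 t}{5}\right)^{2}}$ ($O{\left(t \right)} = - \frac{\left(- \frac{5}{\frac{8}{5} - \frac{4 t}{5}}\right)^{2}}{3} = - \frac{25 \frac{1}{\left(\frac{8}{5} - \frac{4 t}{5}\right)^{2}}}{3} = - \frac{25}{3 \left(\frac{8}{5} - \frac{4 t}{5}\right)^{2}}$)
$\sqrt{O{\left(24 \right)} + k} = \sqrt{- \frac{625}{48 \left(-2 + 24\right)^{2}} + 1302} = \sqrt{- \frac{625}{48 \cdot 484} + 1302} = \sqrt{\left(- \frac{625}{48}\right) \frac{1}{484} + 1302} = \sqrt{- \frac{625}{23232} + 1302} = \sqrt{\frac{30247439}{23232}} = \frac{\sqrt{90742317}}{264}$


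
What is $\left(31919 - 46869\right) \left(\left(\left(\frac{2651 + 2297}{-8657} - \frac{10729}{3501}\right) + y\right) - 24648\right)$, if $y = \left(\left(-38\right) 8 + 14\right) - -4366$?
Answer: $\frac{9322963665089750}{30308157} \approx 3.0761 \cdot 10^{8}$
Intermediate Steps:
$y = 4076$ ($y = \left(-304 + 14\right) + 4366 = -290 + 4366 = 4076$)
$\left(31919 - 46869\right) \left(\left(\left(\frac{2651 + 2297}{-8657} - \frac{10729}{3501}\right) + y\right) - 24648\right) = \left(31919 - 46869\right) \left(\left(\left(\frac{2651 + 2297}{-8657} - \frac{10729}{3501}\right) + 4076\right) - 24648\right) = - 14950 \left(\left(\left(4948 \left(- \frac{1}{8657}\right) - \frac{10729}{3501}\right) + 4076\right) - 24648\right) = - 14950 \left(\left(\left(- \frac{4948}{8657} - \frac{10729}{3501}\right) + 4076\right) - 24648\right) = - 14950 \left(\left(- \frac{110203901}{30308157} + 4076\right) - 24648\right) = - 14950 \left(\frac{123425844031}{30308157} - 24648\right) = \left(-14950\right) \left(- \frac{623609609705}{30308157}\right) = \frac{9322963665089750}{30308157}$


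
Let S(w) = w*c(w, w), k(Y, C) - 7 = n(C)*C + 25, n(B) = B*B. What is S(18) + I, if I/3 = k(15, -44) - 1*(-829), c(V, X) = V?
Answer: -252645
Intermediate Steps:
n(B) = B**2
k(Y, C) = 32 + C**3 (k(Y, C) = 7 + (C**2*C + 25) = 7 + (C**3 + 25) = 7 + (25 + C**3) = 32 + C**3)
S(w) = w**2 (S(w) = w*w = w**2)
I = -252969 (I = 3*((32 + (-44)**3) - 1*(-829)) = 3*((32 - 85184) + 829) = 3*(-85152 + 829) = 3*(-84323) = -252969)
S(18) + I = 18**2 - 252969 = 324 - 252969 = -252645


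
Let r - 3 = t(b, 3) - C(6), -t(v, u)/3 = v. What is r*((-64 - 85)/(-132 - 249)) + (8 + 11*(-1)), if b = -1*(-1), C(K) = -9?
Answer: 66/127 ≈ 0.51968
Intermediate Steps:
b = 1
t(v, u) = -3*v
r = 9 (r = 3 + (-3*1 - 1*(-9)) = 3 + (-3 + 9) = 3 + 6 = 9)
r*((-64 - 85)/(-132 - 249)) + (8 + 11*(-1)) = 9*((-64 - 85)/(-132 - 249)) + (8 + 11*(-1)) = 9*(-149/(-381)) + (8 - 11) = 9*(-149*(-1/381)) - 3 = 9*(149/381) - 3 = 447/127 - 3 = 66/127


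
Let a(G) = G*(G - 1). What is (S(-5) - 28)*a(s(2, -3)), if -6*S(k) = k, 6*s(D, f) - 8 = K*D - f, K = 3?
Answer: -30481/216 ≈ -141.12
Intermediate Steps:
s(D, f) = 4/3 + D/2 - f/6 (s(D, f) = 4/3 + (3*D - f)/6 = 4/3 + (-f + 3*D)/6 = 4/3 + (D/2 - f/6) = 4/3 + D/2 - f/6)
a(G) = G*(-1 + G)
S(k) = -k/6
(S(-5) - 28)*a(s(2, -3)) = (-⅙*(-5) - 28)*((4/3 + (½)*2 - ⅙*(-3))*(-1 + (4/3 + (½)*2 - ⅙*(-3)))) = (⅚ - 28)*((4/3 + 1 + ½)*(-1 + (4/3 + 1 + ½))) = -2771*(-1 + 17/6)/36 = -2771*11/(36*6) = -163/6*187/36 = -30481/216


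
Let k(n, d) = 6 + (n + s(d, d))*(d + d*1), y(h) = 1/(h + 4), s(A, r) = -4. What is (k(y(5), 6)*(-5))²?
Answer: 372100/9 ≈ 41344.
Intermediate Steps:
y(h) = 1/(4 + h)
k(n, d) = 6 + 2*d*(-4 + n) (k(n, d) = 6 + (n - 4)*(d + d*1) = 6 + (-4 + n)*(d + d) = 6 + (-4 + n)*(2*d) = 6 + 2*d*(-4 + n))
(k(y(5), 6)*(-5))² = ((6 - 8*6 + 2*6/(4 + 5))*(-5))² = ((6 - 48 + 2*6/9)*(-5))² = ((6 - 48 + 2*6*(⅑))*(-5))² = ((6 - 48 + 4/3)*(-5))² = (-122/3*(-5))² = (610/3)² = 372100/9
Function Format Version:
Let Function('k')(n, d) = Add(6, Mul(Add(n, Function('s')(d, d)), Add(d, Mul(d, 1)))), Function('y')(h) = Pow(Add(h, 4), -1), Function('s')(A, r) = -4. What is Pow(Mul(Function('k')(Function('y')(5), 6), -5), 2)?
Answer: Rational(372100, 9) ≈ 41344.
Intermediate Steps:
Function('y')(h) = Pow(Add(4, h), -1)
Function('k')(n, d) = Add(6, Mul(2, d, Add(-4, n))) (Function('k')(n, d) = Add(6, Mul(Add(n, -4), Add(d, Mul(d, 1)))) = Add(6, Mul(Add(-4, n), Add(d, d))) = Add(6, Mul(Add(-4, n), Mul(2, d))) = Add(6, Mul(2, d, Add(-4, n))))
Pow(Mul(Function('k')(Function('y')(5), 6), -5), 2) = Pow(Mul(Add(6, Mul(-8, 6), Mul(2, 6, Pow(Add(4, 5), -1))), -5), 2) = Pow(Mul(Add(6, -48, Mul(2, 6, Pow(9, -1))), -5), 2) = Pow(Mul(Add(6, -48, Mul(2, 6, Rational(1, 9))), -5), 2) = Pow(Mul(Add(6, -48, Rational(4, 3)), -5), 2) = Pow(Mul(Rational(-122, 3), -5), 2) = Pow(Rational(610, 3), 2) = Rational(372100, 9)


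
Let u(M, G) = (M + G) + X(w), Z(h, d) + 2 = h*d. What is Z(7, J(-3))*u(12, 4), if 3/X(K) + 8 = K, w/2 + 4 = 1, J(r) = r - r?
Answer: -221/7 ≈ -31.571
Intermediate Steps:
J(r) = 0
w = -6 (w = -8 + 2*1 = -8 + 2 = -6)
X(K) = 3/(-8 + K)
Z(h, d) = -2 + d*h (Z(h, d) = -2 + h*d = -2 + d*h)
u(M, G) = -3/14 + G + M (u(M, G) = (M + G) + 3/(-8 - 6) = (G + M) + 3/(-14) = (G + M) + 3*(-1/14) = (G + M) - 3/14 = -3/14 + G + M)
Z(7, J(-3))*u(12, 4) = (-2 + 0*7)*(-3/14 + 4 + 12) = (-2 + 0)*(221/14) = -2*221/14 = -221/7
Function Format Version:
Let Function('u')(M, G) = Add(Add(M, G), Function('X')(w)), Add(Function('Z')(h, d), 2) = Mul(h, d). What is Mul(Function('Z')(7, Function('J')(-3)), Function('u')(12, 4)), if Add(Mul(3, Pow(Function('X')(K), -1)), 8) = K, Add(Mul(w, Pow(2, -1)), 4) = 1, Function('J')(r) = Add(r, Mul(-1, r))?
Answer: Rational(-221, 7) ≈ -31.571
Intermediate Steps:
Function('J')(r) = 0
w = -6 (w = Add(-8, Mul(2, 1)) = Add(-8, 2) = -6)
Function('X')(K) = Mul(3, Pow(Add(-8, K), -1))
Function('Z')(h, d) = Add(-2, Mul(d, h)) (Function('Z')(h, d) = Add(-2, Mul(h, d)) = Add(-2, Mul(d, h)))
Function('u')(M, G) = Add(Rational(-3, 14), G, M) (Function('u')(M, G) = Add(Add(M, G), Mul(3, Pow(Add(-8, -6), -1))) = Add(Add(G, M), Mul(3, Pow(-14, -1))) = Add(Add(G, M), Mul(3, Rational(-1, 14))) = Add(Add(G, M), Rational(-3, 14)) = Add(Rational(-3, 14), G, M))
Mul(Function('Z')(7, Function('J')(-3)), Function('u')(12, 4)) = Mul(Add(-2, Mul(0, 7)), Add(Rational(-3, 14), 4, 12)) = Mul(Add(-2, 0), Rational(221, 14)) = Mul(-2, Rational(221, 14)) = Rational(-221, 7)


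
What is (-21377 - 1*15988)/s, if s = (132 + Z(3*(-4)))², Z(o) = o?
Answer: -2491/960 ≈ -2.5948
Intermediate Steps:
s = 14400 (s = (132 + 3*(-4))² = (132 - 12)² = 120² = 14400)
(-21377 - 1*15988)/s = (-21377 - 1*15988)/14400 = (-21377 - 15988)*(1/14400) = -37365*1/14400 = -2491/960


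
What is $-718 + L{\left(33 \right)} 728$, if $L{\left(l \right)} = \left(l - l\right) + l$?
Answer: $23306$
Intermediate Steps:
$L{\left(l \right)} = l$ ($L{\left(l \right)} = 0 + l = l$)
$-718 + L{\left(33 \right)} 728 = -718 + 33 \cdot 728 = -718 + 24024 = 23306$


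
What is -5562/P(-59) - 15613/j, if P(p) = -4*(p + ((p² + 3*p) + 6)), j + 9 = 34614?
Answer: -5279221/225001710 ≈ -0.023463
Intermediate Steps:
j = 34605 (j = -9 + 34614 = 34605)
P(p) = -24 - 16*p - 4*p² (P(p) = -4*(p + (6 + p² + 3*p)) = -4*(6 + p² + 4*p) = -24 - 16*p - 4*p²)
-5562/P(-59) - 15613/j = -5562/(-24 - 16*(-59) - 4*(-59)²) - 15613/34605 = -5562/(-24 + 944 - 4*3481) - 15613*1/34605 = -5562/(-24 + 944 - 13924) - 15613/34605 = -5562/(-13004) - 15613/34605 = -5562*(-1/13004) - 15613/34605 = 2781/6502 - 15613/34605 = -5279221/225001710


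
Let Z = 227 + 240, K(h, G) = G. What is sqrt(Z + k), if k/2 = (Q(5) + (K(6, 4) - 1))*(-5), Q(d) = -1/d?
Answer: sqrt(439) ≈ 20.952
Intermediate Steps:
Z = 467
k = -28 (k = 2*((-1/5 + (4 - 1))*(-5)) = 2*((-1*1/5 + 3)*(-5)) = 2*((-1/5 + 3)*(-5)) = 2*((14/5)*(-5)) = 2*(-14) = -28)
sqrt(Z + k) = sqrt(467 - 28) = sqrt(439)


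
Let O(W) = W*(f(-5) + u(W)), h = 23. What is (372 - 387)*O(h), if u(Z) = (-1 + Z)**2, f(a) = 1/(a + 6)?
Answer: -167325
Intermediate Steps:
f(a) = 1/(6 + a)
O(W) = W*(1 + (-1 + W)**2) (O(W) = W*(1/(6 - 5) + (-1 + W)**2) = W*(1/1 + (-1 + W)**2) = W*(1 + (-1 + W)**2))
(372 - 387)*O(h) = (372 - 387)*(23*(1 + (-1 + 23)**2)) = -345*(1 + 22**2) = -345*(1 + 484) = -345*485 = -15*11155 = -167325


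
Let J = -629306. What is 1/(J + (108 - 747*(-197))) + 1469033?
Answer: 708131198286/482039 ≈ 1.4690e+6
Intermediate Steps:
1/(J + (108 - 747*(-197))) + 1469033 = 1/(-629306 + (108 - 747*(-197))) + 1469033 = 1/(-629306 + (108 + 147159)) + 1469033 = 1/(-629306 + 147267) + 1469033 = 1/(-482039) + 1469033 = -1/482039 + 1469033 = 708131198286/482039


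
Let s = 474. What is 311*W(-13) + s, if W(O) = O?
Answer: -3569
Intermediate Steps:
311*W(-13) + s = 311*(-13) + 474 = -4043 + 474 = -3569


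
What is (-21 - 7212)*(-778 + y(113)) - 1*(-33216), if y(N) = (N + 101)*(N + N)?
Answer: -344156322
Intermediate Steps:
y(N) = 2*N*(101 + N) (y(N) = (101 + N)*(2*N) = 2*N*(101 + N))
(-21 - 7212)*(-778 + y(113)) - 1*(-33216) = (-21 - 7212)*(-778 + 2*113*(101 + 113)) - 1*(-33216) = -7233*(-778 + 2*113*214) + 33216 = -7233*(-778 + 48364) + 33216 = -7233*47586 + 33216 = -344189538 + 33216 = -344156322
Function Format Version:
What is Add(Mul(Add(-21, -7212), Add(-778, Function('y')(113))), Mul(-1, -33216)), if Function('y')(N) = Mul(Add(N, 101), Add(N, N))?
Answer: -344156322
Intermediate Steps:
Function('y')(N) = Mul(2, N, Add(101, N)) (Function('y')(N) = Mul(Add(101, N), Mul(2, N)) = Mul(2, N, Add(101, N)))
Add(Mul(Add(-21, -7212), Add(-778, Function('y')(113))), Mul(-1, -33216)) = Add(Mul(Add(-21, -7212), Add(-778, Mul(2, 113, Add(101, 113)))), Mul(-1, -33216)) = Add(Mul(-7233, Add(-778, Mul(2, 113, 214))), 33216) = Add(Mul(-7233, Add(-778, 48364)), 33216) = Add(Mul(-7233, 47586), 33216) = Add(-344189538, 33216) = -344156322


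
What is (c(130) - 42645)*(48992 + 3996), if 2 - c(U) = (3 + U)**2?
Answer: -3196872016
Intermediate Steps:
c(U) = 2 - (3 + U)**2
(c(130) - 42645)*(48992 + 3996) = ((2 - (3 + 130)**2) - 42645)*(48992 + 3996) = ((2 - 1*133**2) - 42645)*52988 = ((2 - 1*17689) - 42645)*52988 = ((2 - 17689) - 42645)*52988 = (-17687 - 42645)*52988 = -60332*52988 = -3196872016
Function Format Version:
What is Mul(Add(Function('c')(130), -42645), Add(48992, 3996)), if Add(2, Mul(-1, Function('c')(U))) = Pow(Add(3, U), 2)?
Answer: -3196872016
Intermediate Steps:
Function('c')(U) = Add(2, Mul(-1, Pow(Add(3, U), 2)))
Mul(Add(Function('c')(130), -42645), Add(48992, 3996)) = Mul(Add(Add(2, Mul(-1, Pow(Add(3, 130), 2))), -42645), Add(48992, 3996)) = Mul(Add(Add(2, Mul(-1, Pow(133, 2))), -42645), 52988) = Mul(Add(Add(2, Mul(-1, 17689)), -42645), 52988) = Mul(Add(Add(2, -17689), -42645), 52988) = Mul(Add(-17687, -42645), 52988) = Mul(-60332, 52988) = -3196872016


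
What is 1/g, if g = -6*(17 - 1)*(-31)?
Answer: 1/2976 ≈ 0.00033602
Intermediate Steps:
g = 2976 (g = -6*16*(-31) = -96*(-31) = 2976)
1/g = 1/2976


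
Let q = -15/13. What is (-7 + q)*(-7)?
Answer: 742/13 ≈ 57.077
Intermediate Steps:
q = -15/13 (q = -15*1/13 = -15/13 ≈ -1.1538)
(-7 + q)*(-7) = (-7 - 15/13)*(-7) = -106/13*(-7) = 742/13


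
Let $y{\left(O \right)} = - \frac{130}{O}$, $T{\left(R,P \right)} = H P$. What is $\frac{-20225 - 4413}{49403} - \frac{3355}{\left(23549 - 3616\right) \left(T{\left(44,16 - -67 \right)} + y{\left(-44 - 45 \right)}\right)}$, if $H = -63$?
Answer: $- \frac{1799010394047}{3607526943187} \approx -0.49868$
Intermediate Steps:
$T{\left(R,P \right)} = - 63 P$
$\frac{-20225 - 4413}{49403} - \frac{3355}{\left(23549 - 3616\right) \left(T{\left(44,16 - -67 \right)} + y{\left(-44 - 45 \right)}\right)} = \frac{-20225 - 4413}{49403} - \frac{3355}{\left(23549 - 3616\right) \left(- 63 \left(16 - -67\right) - \frac{130}{-44 - 45}\right)} = \left(-24638\right) \frac{1}{49403} - \frac{3355}{19933 \left(- 63 \left(16 + 67\right) - \frac{130}{-44 - 45}\right)} = - \frac{194}{389} - \frac{3355}{19933 \left(\left(-63\right) 83 - \frac{130}{-89}\right)} = - \frac{194}{389} - \frac{3355}{19933 \left(-5229 - - \frac{130}{89}\right)} = - \frac{194}{389} - \frac{3355}{19933 \left(-5229 + \frac{130}{89}\right)} = - \frac{194}{389} - \frac{3355}{19933 \left(- \frac{465251}{89}\right)} = - \frac{194}{389} - \frac{3355}{- \frac{9273848183}{89}} = - \frac{194}{389} - - \frac{298595}{9273848183} = - \frac{194}{389} + \frac{298595}{9273848183} = - \frac{1799010394047}{3607526943187}$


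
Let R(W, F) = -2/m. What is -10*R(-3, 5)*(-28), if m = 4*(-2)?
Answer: 70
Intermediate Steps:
m = -8
R(W, F) = ¼ (R(W, F) = -2/(-8) = -2*(-⅛) = ¼)
-10*R(-3, 5)*(-28) = -10*¼*(-28) = -5/2*(-28) = 70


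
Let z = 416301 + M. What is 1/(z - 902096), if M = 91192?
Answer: -1/394603 ≈ -2.5342e-6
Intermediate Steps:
z = 507493 (z = 416301 + 91192 = 507493)
1/(z - 902096) = 1/(507493 - 902096) = 1/(-394603) = -1/394603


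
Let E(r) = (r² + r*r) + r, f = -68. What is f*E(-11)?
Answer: -15708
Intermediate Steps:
E(r) = r + 2*r² (E(r) = (r² + r²) + r = 2*r² + r = r + 2*r²)
f*E(-11) = -(-748)*(1 + 2*(-11)) = -(-748)*(1 - 22) = -(-748)*(-21) = -68*231 = -15708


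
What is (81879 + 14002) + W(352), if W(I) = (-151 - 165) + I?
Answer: 95917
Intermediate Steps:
W(I) = -316 + I
(81879 + 14002) + W(352) = (81879 + 14002) + (-316 + 352) = 95881 + 36 = 95917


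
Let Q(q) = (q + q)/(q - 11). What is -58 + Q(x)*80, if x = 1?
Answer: -74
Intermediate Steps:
Q(q) = 2*q/(-11 + q) (Q(q) = (2*q)/(-11 + q) = 2*q/(-11 + q))
-58 + Q(x)*80 = -58 + (2*1/(-11 + 1))*80 = -58 + (2*1/(-10))*80 = -58 + (2*1*(-1/10))*80 = -58 - 1/5*80 = -58 - 16 = -74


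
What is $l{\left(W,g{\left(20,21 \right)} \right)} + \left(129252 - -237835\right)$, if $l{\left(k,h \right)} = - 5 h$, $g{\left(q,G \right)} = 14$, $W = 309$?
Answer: $367017$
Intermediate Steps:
$l{\left(W,g{\left(20,21 \right)} \right)} + \left(129252 - -237835\right) = \left(-5\right) 14 + \left(129252 - -237835\right) = -70 + \left(129252 + 237835\right) = -70 + 367087 = 367017$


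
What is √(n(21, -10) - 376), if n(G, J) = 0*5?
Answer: 2*I*√94 ≈ 19.391*I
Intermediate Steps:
n(G, J) = 0
√(n(21, -10) - 376) = √(0 - 376) = √(-376) = 2*I*√94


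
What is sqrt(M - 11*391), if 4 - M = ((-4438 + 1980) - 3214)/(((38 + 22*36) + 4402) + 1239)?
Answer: I*sqrt(19988354585)/2157 ≈ 65.545*I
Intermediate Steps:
M = 31556/6471 (M = 4 - ((-4438 + 1980) - 3214)/(((38 + 22*36) + 4402) + 1239) = 4 - (-2458 - 3214)/(((38 + 792) + 4402) + 1239) = 4 - (-5672)/((830 + 4402) + 1239) = 4 - (-5672)/(5232 + 1239) = 4 - (-5672)/6471 = 4 - 1*(-5672/6471) = 4 + 5672/6471 = 31556/6471 ≈ 4.8765)
sqrt(M - 11*391) = sqrt(31556/6471 - 11*391) = sqrt(31556/6471 - 4301) = sqrt(-27800215/6471) = I*sqrt(19988354585)/2157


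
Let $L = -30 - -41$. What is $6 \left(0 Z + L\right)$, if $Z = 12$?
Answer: $66$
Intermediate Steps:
$L = 11$ ($L = -30 + 41 = 11$)
$6 \left(0 Z + L\right) = 6 \left(0 \cdot 12 + 11\right) = 6 \left(0 + 11\right) = 6 \cdot 11 = 66$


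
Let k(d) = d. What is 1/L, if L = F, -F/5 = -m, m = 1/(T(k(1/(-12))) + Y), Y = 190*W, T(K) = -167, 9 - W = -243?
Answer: 47713/5 ≈ 9542.6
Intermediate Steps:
W = 252 (W = 9 - 1*(-243) = 9 + 243 = 252)
Y = 47880 (Y = 190*252 = 47880)
m = 1/47713 (m = 1/(-167 + 47880) = 1/47713 ≈ 2.0959e-5)
F = 5/47713 (F = -(-5)/47713 = -5*(-1/47713) = 5/47713 ≈ 0.00010479)
L = 5/47713 ≈ 0.00010479
1/L = 1/(5/47713) = 47713/5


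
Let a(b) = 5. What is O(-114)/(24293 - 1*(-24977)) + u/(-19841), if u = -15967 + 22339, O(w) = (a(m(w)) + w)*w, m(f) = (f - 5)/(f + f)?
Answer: -33702087/488783035 ≈ -0.068951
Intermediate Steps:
m(f) = (-5 + f)/(2*f) (m(f) = (-5 + f)/((2*f)) = (-5 + f)*(1/(2*f)) = (-5 + f)/(2*f))
O(w) = w*(5 + w) (O(w) = (5 + w)*w = w*(5 + w))
u = 6372
O(-114)/(24293 - 1*(-24977)) + u/(-19841) = (-114*(5 - 114))/(24293 - 1*(-24977)) + 6372/(-19841) = (-114*(-109))/(24293 + 24977) + 6372*(-1/19841) = 12426/49270 - 6372/19841 = 12426*(1/49270) - 6372/19841 = 6213/24635 - 6372/19841 = -33702087/488783035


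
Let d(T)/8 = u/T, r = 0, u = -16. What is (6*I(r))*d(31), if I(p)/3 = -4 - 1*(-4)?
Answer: 0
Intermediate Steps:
I(p) = 0 (I(p) = 3*(-4 - 1*(-4)) = 3*(-4 + 4) = 3*0 = 0)
d(T) = -128/T (d(T) = 8*(-16/T) = -128/T)
(6*I(r))*d(31) = (6*0)*(-128/31) = 0*(-128*1/31) = 0*(-128/31) = 0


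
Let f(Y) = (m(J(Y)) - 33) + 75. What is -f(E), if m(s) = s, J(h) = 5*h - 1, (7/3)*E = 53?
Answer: -1082/7 ≈ -154.57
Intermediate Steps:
E = 159/7 (E = (3/7)*53 = 159/7 ≈ 22.714)
J(h) = -1 + 5*h
f(Y) = 41 + 5*Y (f(Y) = ((-1 + 5*Y) - 33) + 75 = (-34 + 5*Y) + 75 = 41 + 5*Y)
-f(E) = -(41 + 5*(159/7)) = -(41 + 795/7) = -1*1082/7 = -1082/7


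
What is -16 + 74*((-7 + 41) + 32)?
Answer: 4868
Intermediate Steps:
-16 + 74*((-7 + 41) + 32) = -16 + 74*(34 + 32) = -16 + 74*66 = -16 + 4884 = 4868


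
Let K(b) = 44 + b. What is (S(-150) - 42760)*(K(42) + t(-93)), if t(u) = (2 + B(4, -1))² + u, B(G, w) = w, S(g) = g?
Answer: 257460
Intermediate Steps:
t(u) = 1 + u (t(u) = (2 - 1)² + u = 1² + u = 1 + u)
(S(-150) - 42760)*(K(42) + t(-93)) = (-150 - 42760)*((44 + 42) + (1 - 93)) = -42910*(86 - 92) = -42910*(-6) = 257460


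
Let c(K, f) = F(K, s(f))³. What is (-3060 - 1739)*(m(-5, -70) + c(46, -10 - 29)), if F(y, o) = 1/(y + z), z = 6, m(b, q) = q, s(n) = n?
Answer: 47234440641/140608 ≈ 3.3593e+5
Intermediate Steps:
F(y, o) = 1/(6 + y) (F(y, o) = 1/(y + 6) = 1/(6 + y))
c(K, f) = (6 + K)⁻³ (c(K, f) = (1/(6 + K))³ = (6 + K)⁻³)
(-3060 - 1739)*(m(-5, -70) + c(46, -10 - 29)) = (-3060 - 1739)*(-70 + (6 + 46)⁻³) = -4799*(-70 + 52⁻³) = -4799*(-70 + 1/140608) = -4799*(-9842559/140608) = 47234440641/140608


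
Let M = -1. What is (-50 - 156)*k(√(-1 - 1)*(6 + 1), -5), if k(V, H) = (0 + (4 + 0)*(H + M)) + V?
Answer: 4944 - 1442*I*√2 ≈ 4944.0 - 2039.3*I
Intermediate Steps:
k(V, H) = -4 + V + 4*H (k(V, H) = (0 + (4 + 0)*(H - 1)) + V = (0 + 4*(-1 + H)) + V = (0 + (-4 + 4*H)) + V = (-4 + 4*H) + V = -4 + V + 4*H)
(-50 - 156)*k(√(-1 - 1)*(6 + 1), -5) = (-50 - 156)*(-4 + √(-1 - 1)*(6 + 1) + 4*(-5)) = -206*(-4 + √(-2)*7 - 20) = -206*(-4 + (I*√2)*7 - 20) = -206*(-4 + 7*I*√2 - 20) = -206*(-24 + 7*I*√2) = 4944 - 1442*I*√2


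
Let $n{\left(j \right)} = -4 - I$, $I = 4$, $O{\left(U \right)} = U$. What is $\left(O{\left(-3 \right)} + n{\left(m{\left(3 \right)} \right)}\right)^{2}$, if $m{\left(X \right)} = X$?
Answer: $121$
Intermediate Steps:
$n{\left(j \right)} = -8$ ($n{\left(j \right)} = -4 - 4 = -8$)
$\left(O{\left(-3 \right)} + n{\left(m{\left(3 \right)} \right)}\right)^{2} = \left(-3 - 8\right)^{2} = \left(-11\right)^{2} = 121$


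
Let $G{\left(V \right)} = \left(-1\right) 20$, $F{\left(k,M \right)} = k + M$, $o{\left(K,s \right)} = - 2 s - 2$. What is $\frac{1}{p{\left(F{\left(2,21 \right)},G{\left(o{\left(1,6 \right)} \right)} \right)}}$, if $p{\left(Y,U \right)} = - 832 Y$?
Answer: $- \frac{1}{19136} \approx -5.2257 \cdot 10^{-5}$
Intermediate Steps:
$o{\left(K,s \right)} = -2 - 2 s$
$F{\left(k,M \right)} = M + k$
$G{\left(V \right)} = -20$
$\frac{1}{p{\left(F{\left(2,21 \right)},G{\left(o{\left(1,6 \right)} \right)} \right)}} = \frac{1}{\left(-832\right) \left(21 + 2\right)} = \frac{1}{\left(-832\right) 23} = \frac{1}{-19136} = - \frac{1}{19136}$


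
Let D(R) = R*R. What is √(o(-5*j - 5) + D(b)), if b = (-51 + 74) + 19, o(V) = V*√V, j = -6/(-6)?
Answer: √(1764 - 10*I*√10) ≈ 42.002 - 0.3764*I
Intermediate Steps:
j = 1 (j = -6*(-⅙) = 1)
o(V) = V^(3/2)
b = 42 (b = 23 + 19 = 42)
D(R) = R²
√(o(-5*j - 5) + D(b)) = √((-5*1 - 5)^(3/2) + 42²) = √((-5 - 5)^(3/2) + 1764) = √((-10)^(3/2) + 1764) = √(-10*I*√10 + 1764) = √(1764 - 10*I*√10)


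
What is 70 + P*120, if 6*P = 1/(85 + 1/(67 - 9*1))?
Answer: 346330/4931 ≈ 70.235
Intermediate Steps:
P = 29/14793 (P = 1/(6*(85 + 1/(67 - 9*1))) = 1/(6*(85 + 1/(67 - 9))) = 1/(6*(85 + 1/58)) = 1/(6*(4931/58)) = (⅙)*(58/4931) = 29/14793 ≈ 0.0019604)
70 + P*120 = 70 + (29/14793)*120 = 70 + 1160/4931 = 346330/4931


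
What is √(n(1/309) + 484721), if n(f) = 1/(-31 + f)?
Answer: √44467372854962/9578 ≈ 696.22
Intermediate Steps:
√(n(1/309) + 484721) = √(1/(-31 + 1/309) + 484721) = √(1/(-9578/309) + 484721) = √(-309/9578 + 484721) = √(4642657429/9578) = √44467372854962/9578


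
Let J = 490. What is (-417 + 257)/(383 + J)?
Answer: -160/873 ≈ -0.18328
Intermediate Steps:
(-417 + 257)/(383 + J) = (-417 + 257)/(383 + 490) = -160/873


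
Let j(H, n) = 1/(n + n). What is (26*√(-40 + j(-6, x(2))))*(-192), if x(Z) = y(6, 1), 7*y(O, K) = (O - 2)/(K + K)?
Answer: -7488*I*√17 ≈ -30874.0*I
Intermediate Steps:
y(O, K) = (-2 + O)/(14*K) (y(O, K) = ((O - 2)/(K + K))/7 = ((-2 + O)/((2*K)))/7 = ((-2 + O)*(1/(2*K)))/7 = ((-2 + O)/(2*K))/7 = (-2 + O)/(14*K))
x(Z) = 2/7 (x(Z) = (1/14)*(-2 + 6)/1 = (1/14)*1*4 = 2/7)
j(H, n) = 1/(2*n)
(26*√(-40 + j(-6, x(2))))*(-192) = (26*√(-40 + 1/(2*(2/7))))*(-192) = (26*√(-40 + (½)*(7/2)))*(-192) = (26*√(-40 + 7/4))*(-192) = (26*√(-153/4))*(-192) = (26*(3*I*√17/2))*(-192) = (39*I*√17)*(-192) = -7488*I*√17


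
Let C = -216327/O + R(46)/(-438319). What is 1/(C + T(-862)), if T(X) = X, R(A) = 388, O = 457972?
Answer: -200737829068/173131006584065 ≈ -0.0011595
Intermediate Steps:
C = -94997927449/200737829068 (C = -216327/457972 + 388/(-438319) = -216327*1/457972 + 388*(-1/438319) = -216327/457972 - 388/438319 = -94997927449/200737829068 ≈ -0.47324)
1/(C + T(-862)) = 1/(-94997927449/200737829068 - 862) = 1/(-173131006584065/200737829068) = -200737829068/173131006584065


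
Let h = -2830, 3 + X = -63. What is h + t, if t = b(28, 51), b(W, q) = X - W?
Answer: -2924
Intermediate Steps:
X = -66 (X = -3 - 63 = -66)
b(W, q) = -66 - W
t = -94 (t = -66 - 1*28 = -66 - 28 = -94)
h + t = -2830 - 94 = -2924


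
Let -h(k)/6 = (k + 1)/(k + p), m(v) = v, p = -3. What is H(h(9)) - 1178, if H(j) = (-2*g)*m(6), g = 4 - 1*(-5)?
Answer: -1286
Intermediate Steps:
h(k) = -6*(1 + k)/(-3 + k) (h(k) = -6*(k + 1)/(k - 3) = -6*(1 + k)/(-3 + k))
g = 9 (g = 4 + 5 = 9)
H(j) = -108 (H(j) = -2*9*6 = -18*6 = -108)
H(h(9)) - 1178 = -108 - 1178 = -1286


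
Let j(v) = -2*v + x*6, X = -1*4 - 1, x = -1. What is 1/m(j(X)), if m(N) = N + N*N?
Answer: 1/20 ≈ 0.050000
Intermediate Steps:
X = -5 (X = -4 - 1 = -5)
j(v) = -6 - 2*v (j(v) = -2*v - 1*6 = -2*v - 6 = -6 - 2*v)
m(N) = N + N**2
1/m(j(X)) = 1/((-6 - 2*(-5))*(1 + (-6 - 2*(-5)))) = 1/((-6 + 10)*(1 + (-6 + 10))) = 1/(4*(1 + 4)) = 1/(4*5) = 1/20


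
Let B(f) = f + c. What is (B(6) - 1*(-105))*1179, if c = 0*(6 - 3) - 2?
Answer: 128511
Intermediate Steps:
c = -2 (c = 0*3 - 2 = 0 - 2 = -2)
B(f) = -2 + f (B(f) = f - 2 = -2 + f)
(B(6) - 1*(-105))*1179 = ((-2 + 6) - 1*(-105))*1179 = (4 + 105)*1179 = 109*1179 = 128511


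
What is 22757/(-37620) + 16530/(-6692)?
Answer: -193537111/62938260 ≈ -3.0750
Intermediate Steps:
22757/(-37620) + 16530/(-6692) = 22757*(-1/37620) + 16530*(-1/6692) = -22757/37620 - 8265/3346 = -193537111/62938260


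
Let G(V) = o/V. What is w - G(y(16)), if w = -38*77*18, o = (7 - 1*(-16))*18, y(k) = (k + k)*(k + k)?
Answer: -26966223/512 ≈ -52668.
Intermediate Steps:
y(k) = 4*k² (y(k) = (2*k)*(2*k) = 4*k²)
o = 414 (o = (7 + 16)*18 = 23*18 = 414)
w = -52668 (w = -2926*18 = -52668)
G(V) = 414/V
w - G(y(16)) = -52668 - 414/(4*16²) = -52668 - 414/(4*256) = -52668 - 414/1024 = -52668 - 1*207/512 = -52668 - 207/512 = -26966223/512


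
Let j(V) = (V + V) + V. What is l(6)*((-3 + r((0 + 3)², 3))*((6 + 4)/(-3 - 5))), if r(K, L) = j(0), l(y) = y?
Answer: 45/2 ≈ 22.500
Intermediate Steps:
j(V) = 3*V (j(V) = 2*V + V = 3*V)
r(K, L) = 0 (r(K, L) = 3*0 = 0)
l(6)*((-3 + r((0 + 3)², 3))*((6 + 4)/(-3 - 5))) = 6*((-3 + 0)*((6 + 4)/(-3 - 5))) = 6*(-30/(-8)) = 6*(-30*(-1)/8) = 6*(-3*(-5/4)) = 6*(15/4) = 45/2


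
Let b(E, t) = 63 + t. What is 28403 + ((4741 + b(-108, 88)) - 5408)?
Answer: 27887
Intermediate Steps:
28403 + ((4741 + b(-108, 88)) - 5408) = 28403 + ((4741 + (63 + 88)) - 5408) = 28403 + ((4741 + 151) - 5408) = 28403 + (4892 - 5408) = 28403 - 516 = 27887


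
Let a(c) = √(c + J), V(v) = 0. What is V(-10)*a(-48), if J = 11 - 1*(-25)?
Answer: 0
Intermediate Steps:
J = 36 (J = 11 + 25 = 36)
a(c) = √(36 + c) (a(c) = √(c + 36) = √(36 + c))
V(-10)*a(-48) = 0*√(36 - 48) = 0*√(-12) = 0*(2*I*√3) = 0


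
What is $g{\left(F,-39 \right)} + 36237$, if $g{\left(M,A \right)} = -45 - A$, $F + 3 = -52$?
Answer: $36231$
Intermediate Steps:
$F = -55$ ($F = -3 - 52 = -55$)
$g{\left(F,-39 \right)} + 36237 = \left(-45 - -39\right) + 36237 = \left(-45 + 39\right) + 36237 = -6 + 36237 = 36231$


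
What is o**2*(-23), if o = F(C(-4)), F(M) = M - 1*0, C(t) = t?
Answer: -368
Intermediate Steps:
F(M) = M (F(M) = M + 0 = M)
o = -4
o**2*(-23) = (-4)**2*(-23) = 16*(-23) = -368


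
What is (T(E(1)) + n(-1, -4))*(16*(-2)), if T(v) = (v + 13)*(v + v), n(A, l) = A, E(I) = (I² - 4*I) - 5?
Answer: 2592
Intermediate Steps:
E(I) = -5 + I² - 4*I
T(v) = 2*v*(13 + v) (T(v) = (13 + v)*(2*v) = 2*v*(13 + v))
(T(E(1)) + n(-1, -4))*(16*(-2)) = (2*(-5 + 1² - 4*1)*(13 + (-5 + 1² - 4*1)) - 1)*(16*(-2)) = (2*(-5 + 1 - 4)*(13 + (-5 + 1 - 4)) - 1)*(-32) = (2*(-8)*(13 - 8) - 1)*(-32) = (2*(-8)*5 - 1)*(-32) = (-80 - 1)*(-32) = -81*(-32) = 2592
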